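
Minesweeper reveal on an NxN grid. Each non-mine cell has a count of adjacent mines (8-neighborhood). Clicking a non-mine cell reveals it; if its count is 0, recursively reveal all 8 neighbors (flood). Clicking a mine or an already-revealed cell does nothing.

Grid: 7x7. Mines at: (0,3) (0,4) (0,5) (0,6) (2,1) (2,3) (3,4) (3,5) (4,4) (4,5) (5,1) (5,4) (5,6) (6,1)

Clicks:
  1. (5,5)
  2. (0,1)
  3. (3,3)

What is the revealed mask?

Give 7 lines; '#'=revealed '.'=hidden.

Answer: ###....
###....
.......
...#...
.......
.....#.
.......

Derivation:
Click 1 (5,5) count=4: revealed 1 new [(5,5)] -> total=1
Click 2 (0,1) count=0: revealed 6 new [(0,0) (0,1) (0,2) (1,0) (1,1) (1,2)] -> total=7
Click 3 (3,3) count=3: revealed 1 new [(3,3)] -> total=8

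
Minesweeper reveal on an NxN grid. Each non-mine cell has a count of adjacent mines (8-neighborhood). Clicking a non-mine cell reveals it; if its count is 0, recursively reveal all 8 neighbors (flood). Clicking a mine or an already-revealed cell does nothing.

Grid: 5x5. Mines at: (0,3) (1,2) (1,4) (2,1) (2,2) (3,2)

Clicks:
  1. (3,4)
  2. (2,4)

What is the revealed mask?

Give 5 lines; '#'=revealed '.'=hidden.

Click 1 (3,4) count=0: revealed 6 new [(2,3) (2,4) (3,3) (3,4) (4,3) (4,4)] -> total=6
Click 2 (2,4) count=1: revealed 0 new [(none)] -> total=6

Answer: .....
.....
...##
...##
...##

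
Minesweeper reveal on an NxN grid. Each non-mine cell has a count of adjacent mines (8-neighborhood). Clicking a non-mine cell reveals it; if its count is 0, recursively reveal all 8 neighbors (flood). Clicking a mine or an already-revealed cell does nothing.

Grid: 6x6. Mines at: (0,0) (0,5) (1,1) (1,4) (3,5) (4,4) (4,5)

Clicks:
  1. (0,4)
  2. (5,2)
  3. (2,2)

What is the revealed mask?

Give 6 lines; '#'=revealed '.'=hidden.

Click 1 (0,4) count=2: revealed 1 new [(0,4)] -> total=1
Click 2 (5,2) count=0: revealed 16 new [(2,0) (2,1) (2,2) (2,3) (3,0) (3,1) (3,2) (3,3) (4,0) (4,1) (4,2) (4,3) (5,0) (5,1) (5,2) (5,3)] -> total=17
Click 3 (2,2) count=1: revealed 0 new [(none)] -> total=17

Answer: ....#.
......
####..
####..
####..
####..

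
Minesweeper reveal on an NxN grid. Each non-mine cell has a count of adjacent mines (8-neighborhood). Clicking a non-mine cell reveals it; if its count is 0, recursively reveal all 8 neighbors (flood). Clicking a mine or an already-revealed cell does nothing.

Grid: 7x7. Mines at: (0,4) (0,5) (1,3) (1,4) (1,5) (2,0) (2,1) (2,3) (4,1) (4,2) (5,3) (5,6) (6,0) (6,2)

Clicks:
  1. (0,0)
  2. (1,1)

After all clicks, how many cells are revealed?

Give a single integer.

Answer: 6

Derivation:
Click 1 (0,0) count=0: revealed 6 new [(0,0) (0,1) (0,2) (1,0) (1,1) (1,2)] -> total=6
Click 2 (1,1) count=2: revealed 0 new [(none)] -> total=6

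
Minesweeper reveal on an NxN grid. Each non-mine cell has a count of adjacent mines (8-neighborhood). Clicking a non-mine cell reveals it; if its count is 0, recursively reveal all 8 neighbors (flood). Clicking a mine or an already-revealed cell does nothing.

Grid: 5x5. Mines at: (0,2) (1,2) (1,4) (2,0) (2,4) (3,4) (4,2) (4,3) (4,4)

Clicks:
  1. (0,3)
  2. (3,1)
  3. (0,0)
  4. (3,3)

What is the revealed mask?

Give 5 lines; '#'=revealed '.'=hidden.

Click 1 (0,3) count=3: revealed 1 new [(0,3)] -> total=1
Click 2 (3,1) count=2: revealed 1 new [(3,1)] -> total=2
Click 3 (0,0) count=0: revealed 4 new [(0,0) (0,1) (1,0) (1,1)] -> total=6
Click 4 (3,3) count=5: revealed 1 new [(3,3)] -> total=7

Answer: ##.#.
##...
.....
.#.#.
.....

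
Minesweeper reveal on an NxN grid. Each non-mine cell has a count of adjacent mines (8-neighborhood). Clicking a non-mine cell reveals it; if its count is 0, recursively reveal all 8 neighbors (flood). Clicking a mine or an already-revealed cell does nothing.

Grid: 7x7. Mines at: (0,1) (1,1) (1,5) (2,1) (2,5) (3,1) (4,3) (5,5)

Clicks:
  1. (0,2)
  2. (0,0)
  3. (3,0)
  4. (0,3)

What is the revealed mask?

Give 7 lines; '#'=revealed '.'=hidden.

Answer: #.###..
..###..
..###..
#.###..
.......
.......
.......

Derivation:
Click 1 (0,2) count=2: revealed 1 new [(0,2)] -> total=1
Click 2 (0,0) count=2: revealed 1 new [(0,0)] -> total=2
Click 3 (3,0) count=2: revealed 1 new [(3,0)] -> total=3
Click 4 (0,3) count=0: revealed 11 new [(0,3) (0,4) (1,2) (1,3) (1,4) (2,2) (2,3) (2,4) (3,2) (3,3) (3,4)] -> total=14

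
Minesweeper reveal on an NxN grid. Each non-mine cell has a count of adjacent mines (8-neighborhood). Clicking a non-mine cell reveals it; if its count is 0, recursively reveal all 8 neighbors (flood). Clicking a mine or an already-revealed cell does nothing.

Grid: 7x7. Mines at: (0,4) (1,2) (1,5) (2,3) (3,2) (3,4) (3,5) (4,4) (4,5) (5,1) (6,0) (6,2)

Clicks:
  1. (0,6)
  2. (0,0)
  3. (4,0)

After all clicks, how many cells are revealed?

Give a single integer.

Answer: 11

Derivation:
Click 1 (0,6) count=1: revealed 1 new [(0,6)] -> total=1
Click 2 (0,0) count=0: revealed 10 new [(0,0) (0,1) (1,0) (1,1) (2,0) (2,1) (3,0) (3,1) (4,0) (4,1)] -> total=11
Click 3 (4,0) count=1: revealed 0 new [(none)] -> total=11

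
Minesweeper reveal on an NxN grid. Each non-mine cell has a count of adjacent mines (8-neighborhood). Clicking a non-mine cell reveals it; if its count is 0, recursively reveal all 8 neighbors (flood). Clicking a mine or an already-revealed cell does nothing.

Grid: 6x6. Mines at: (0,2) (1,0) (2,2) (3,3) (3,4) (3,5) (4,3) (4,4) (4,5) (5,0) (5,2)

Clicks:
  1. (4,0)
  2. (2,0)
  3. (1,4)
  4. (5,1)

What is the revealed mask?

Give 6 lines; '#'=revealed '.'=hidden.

Answer: ...###
...###
#..###
......
#.....
.#....

Derivation:
Click 1 (4,0) count=1: revealed 1 new [(4,0)] -> total=1
Click 2 (2,0) count=1: revealed 1 new [(2,0)] -> total=2
Click 3 (1,4) count=0: revealed 9 new [(0,3) (0,4) (0,5) (1,3) (1,4) (1,5) (2,3) (2,4) (2,5)] -> total=11
Click 4 (5,1) count=2: revealed 1 new [(5,1)] -> total=12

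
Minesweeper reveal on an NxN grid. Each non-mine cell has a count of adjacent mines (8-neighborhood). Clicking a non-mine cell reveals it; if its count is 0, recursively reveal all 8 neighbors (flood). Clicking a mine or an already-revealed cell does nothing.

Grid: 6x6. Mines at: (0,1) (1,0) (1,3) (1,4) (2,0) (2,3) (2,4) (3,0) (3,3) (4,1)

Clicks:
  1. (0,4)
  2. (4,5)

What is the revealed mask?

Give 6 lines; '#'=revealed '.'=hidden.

Click 1 (0,4) count=2: revealed 1 new [(0,4)] -> total=1
Click 2 (4,5) count=0: revealed 10 new [(3,4) (3,5) (4,2) (4,3) (4,4) (4,5) (5,2) (5,3) (5,4) (5,5)] -> total=11

Answer: ....#.
......
......
....##
..####
..####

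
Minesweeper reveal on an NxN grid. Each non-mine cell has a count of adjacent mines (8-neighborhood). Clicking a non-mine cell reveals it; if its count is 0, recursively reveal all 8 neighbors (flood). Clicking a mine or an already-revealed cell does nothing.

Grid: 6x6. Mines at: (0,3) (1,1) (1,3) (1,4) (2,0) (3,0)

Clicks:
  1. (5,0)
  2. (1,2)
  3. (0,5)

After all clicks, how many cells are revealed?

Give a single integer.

Click 1 (5,0) count=0: revealed 22 new [(2,1) (2,2) (2,3) (2,4) (2,5) (3,1) (3,2) (3,3) (3,4) (3,5) (4,0) (4,1) (4,2) (4,3) (4,4) (4,5) (5,0) (5,1) (5,2) (5,3) (5,4) (5,5)] -> total=22
Click 2 (1,2) count=3: revealed 1 new [(1,2)] -> total=23
Click 3 (0,5) count=1: revealed 1 new [(0,5)] -> total=24

Answer: 24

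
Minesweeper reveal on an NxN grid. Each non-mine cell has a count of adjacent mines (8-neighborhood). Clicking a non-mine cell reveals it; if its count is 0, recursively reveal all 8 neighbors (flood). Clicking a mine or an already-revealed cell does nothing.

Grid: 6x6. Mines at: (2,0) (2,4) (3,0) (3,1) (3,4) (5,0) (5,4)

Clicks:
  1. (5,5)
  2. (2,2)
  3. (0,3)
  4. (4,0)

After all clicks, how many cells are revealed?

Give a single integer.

Answer: 17

Derivation:
Click 1 (5,5) count=1: revealed 1 new [(5,5)] -> total=1
Click 2 (2,2) count=1: revealed 1 new [(2,2)] -> total=2
Click 3 (0,3) count=0: revealed 14 new [(0,0) (0,1) (0,2) (0,3) (0,4) (0,5) (1,0) (1,1) (1,2) (1,3) (1,4) (1,5) (2,1) (2,3)] -> total=16
Click 4 (4,0) count=3: revealed 1 new [(4,0)] -> total=17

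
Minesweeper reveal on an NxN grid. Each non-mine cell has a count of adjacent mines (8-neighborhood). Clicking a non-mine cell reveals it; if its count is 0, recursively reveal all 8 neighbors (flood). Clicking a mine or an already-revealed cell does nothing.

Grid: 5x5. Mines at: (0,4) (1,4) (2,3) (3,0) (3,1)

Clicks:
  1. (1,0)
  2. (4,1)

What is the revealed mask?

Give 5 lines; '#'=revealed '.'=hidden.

Answer: ####.
####.
###..
.....
.#...

Derivation:
Click 1 (1,0) count=0: revealed 11 new [(0,0) (0,1) (0,2) (0,3) (1,0) (1,1) (1,2) (1,3) (2,0) (2,1) (2,2)] -> total=11
Click 2 (4,1) count=2: revealed 1 new [(4,1)] -> total=12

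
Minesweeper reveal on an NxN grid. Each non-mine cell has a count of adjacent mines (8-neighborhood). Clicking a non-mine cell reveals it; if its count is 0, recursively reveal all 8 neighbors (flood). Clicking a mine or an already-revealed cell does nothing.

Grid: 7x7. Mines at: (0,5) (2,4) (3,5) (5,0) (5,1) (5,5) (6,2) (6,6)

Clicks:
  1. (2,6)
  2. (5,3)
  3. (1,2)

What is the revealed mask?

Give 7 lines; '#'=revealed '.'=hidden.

Click 1 (2,6) count=1: revealed 1 new [(2,6)] -> total=1
Click 2 (5,3) count=1: revealed 1 new [(5,3)] -> total=2
Click 3 (1,2) count=0: revealed 26 new [(0,0) (0,1) (0,2) (0,3) (0,4) (1,0) (1,1) (1,2) (1,3) (1,4) (2,0) (2,1) (2,2) (2,3) (3,0) (3,1) (3,2) (3,3) (3,4) (4,0) (4,1) (4,2) (4,3) (4,4) (5,2) (5,4)] -> total=28

Answer: #####..
#####..
####..#
#####..
#####..
..###..
.......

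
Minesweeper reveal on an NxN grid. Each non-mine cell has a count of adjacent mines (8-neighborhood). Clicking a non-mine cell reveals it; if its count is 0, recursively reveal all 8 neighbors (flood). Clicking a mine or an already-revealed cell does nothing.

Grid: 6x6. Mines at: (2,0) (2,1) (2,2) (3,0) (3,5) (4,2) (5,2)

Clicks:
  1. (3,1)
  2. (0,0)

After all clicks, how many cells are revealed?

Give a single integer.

Click 1 (3,1) count=5: revealed 1 new [(3,1)] -> total=1
Click 2 (0,0) count=0: revealed 15 new [(0,0) (0,1) (0,2) (0,3) (0,4) (0,5) (1,0) (1,1) (1,2) (1,3) (1,4) (1,5) (2,3) (2,4) (2,5)] -> total=16

Answer: 16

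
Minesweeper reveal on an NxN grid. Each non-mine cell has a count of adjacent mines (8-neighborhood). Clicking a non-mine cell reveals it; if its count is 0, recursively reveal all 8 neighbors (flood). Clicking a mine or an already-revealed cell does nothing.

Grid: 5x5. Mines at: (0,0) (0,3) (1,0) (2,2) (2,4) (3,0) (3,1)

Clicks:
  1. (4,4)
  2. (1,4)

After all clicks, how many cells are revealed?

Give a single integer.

Click 1 (4,4) count=0: revealed 6 new [(3,2) (3,3) (3,4) (4,2) (4,3) (4,4)] -> total=6
Click 2 (1,4) count=2: revealed 1 new [(1,4)] -> total=7

Answer: 7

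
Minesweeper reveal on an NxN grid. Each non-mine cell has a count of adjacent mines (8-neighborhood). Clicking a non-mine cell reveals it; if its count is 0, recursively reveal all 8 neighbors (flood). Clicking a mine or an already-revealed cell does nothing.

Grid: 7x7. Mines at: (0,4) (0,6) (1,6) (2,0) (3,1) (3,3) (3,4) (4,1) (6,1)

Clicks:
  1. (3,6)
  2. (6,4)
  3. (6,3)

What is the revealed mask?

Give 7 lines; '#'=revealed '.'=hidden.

Click 1 (3,6) count=0: revealed 19 new [(2,5) (2,6) (3,5) (3,6) (4,2) (4,3) (4,4) (4,5) (4,6) (5,2) (5,3) (5,4) (5,5) (5,6) (6,2) (6,3) (6,4) (6,5) (6,6)] -> total=19
Click 2 (6,4) count=0: revealed 0 new [(none)] -> total=19
Click 3 (6,3) count=0: revealed 0 new [(none)] -> total=19

Answer: .......
.......
.....##
.....##
..#####
..#####
..#####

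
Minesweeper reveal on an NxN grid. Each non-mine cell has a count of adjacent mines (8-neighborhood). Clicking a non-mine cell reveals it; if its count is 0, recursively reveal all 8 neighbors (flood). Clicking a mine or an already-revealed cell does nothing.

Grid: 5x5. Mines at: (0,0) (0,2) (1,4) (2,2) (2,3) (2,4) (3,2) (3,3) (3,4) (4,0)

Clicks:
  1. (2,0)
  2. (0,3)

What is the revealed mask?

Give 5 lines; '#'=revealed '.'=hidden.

Click 1 (2,0) count=0: revealed 6 new [(1,0) (1,1) (2,0) (2,1) (3,0) (3,1)] -> total=6
Click 2 (0,3) count=2: revealed 1 new [(0,3)] -> total=7

Answer: ...#.
##...
##...
##...
.....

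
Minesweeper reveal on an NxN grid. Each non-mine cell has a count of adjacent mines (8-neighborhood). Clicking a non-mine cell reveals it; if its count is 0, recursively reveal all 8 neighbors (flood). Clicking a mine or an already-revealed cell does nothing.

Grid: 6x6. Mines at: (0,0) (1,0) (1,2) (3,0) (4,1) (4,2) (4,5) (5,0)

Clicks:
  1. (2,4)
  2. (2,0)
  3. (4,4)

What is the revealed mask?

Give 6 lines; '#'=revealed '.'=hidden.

Answer: ...###
...###
#..###
...###
....#.
......

Derivation:
Click 1 (2,4) count=0: revealed 12 new [(0,3) (0,4) (0,5) (1,3) (1,4) (1,5) (2,3) (2,4) (2,5) (3,3) (3,4) (3,5)] -> total=12
Click 2 (2,0) count=2: revealed 1 new [(2,0)] -> total=13
Click 3 (4,4) count=1: revealed 1 new [(4,4)] -> total=14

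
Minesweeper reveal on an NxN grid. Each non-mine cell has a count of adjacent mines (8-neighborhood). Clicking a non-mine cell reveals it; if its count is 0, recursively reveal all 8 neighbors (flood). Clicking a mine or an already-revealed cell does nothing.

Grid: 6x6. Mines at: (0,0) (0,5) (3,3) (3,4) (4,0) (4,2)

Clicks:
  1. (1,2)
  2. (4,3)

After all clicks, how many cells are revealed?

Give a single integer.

Answer: 18

Derivation:
Click 1 (1,2) count=0: revealed 17 new [(0,1) (0,2) (0,3) (0,4) (1,0) (1,1) (1,2) (1,3) (1,4) (2,0) (2,1) (2,2) (2,3) (2,4) (3,0) (3,1) (3,2)] -> total=17
Click 2 (4,3) count=3: revealed 1 new [(4,3)] -> total=18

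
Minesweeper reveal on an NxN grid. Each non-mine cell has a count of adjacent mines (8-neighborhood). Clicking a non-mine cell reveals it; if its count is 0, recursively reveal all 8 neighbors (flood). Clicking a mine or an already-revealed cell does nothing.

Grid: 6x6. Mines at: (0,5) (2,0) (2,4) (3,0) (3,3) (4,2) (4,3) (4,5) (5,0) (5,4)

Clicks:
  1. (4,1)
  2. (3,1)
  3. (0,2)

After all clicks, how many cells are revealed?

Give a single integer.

Answer: 15

Derivation:
Click 1 (4,1) count=3: revealed 1 new [(4,1)] -> total=1
Click 2 (3,1) count=3: revealed 1 new [(3,1)] -> total=2
Click 3 (0,2) count=0: revealed 13 new [(0,0) (0,1) (0,2) (0,3) (0,4) (1,0) (1,1) (1,2) (1,3) (1,4) (2,1) (2,2) (2,3)] -> total=15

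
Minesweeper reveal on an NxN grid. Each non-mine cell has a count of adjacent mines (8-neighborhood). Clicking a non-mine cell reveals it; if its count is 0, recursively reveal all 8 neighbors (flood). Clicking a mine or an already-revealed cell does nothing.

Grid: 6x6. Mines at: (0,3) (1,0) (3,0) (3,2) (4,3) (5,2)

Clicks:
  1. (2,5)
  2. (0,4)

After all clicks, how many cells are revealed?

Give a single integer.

Click 1 (2,5) count=0: revealed 15 new [(0,4) (0,5) (1,3) (1,4) (1,5) (2,3) (2,4) (2,5) (3,3) (3,4) (3,5) (4,4) (4,5) (5,4) (5,5)] -> total=15
Click 2 (0,4) count=1: revealed 0 new [(none)] -> total=15

Answer: 15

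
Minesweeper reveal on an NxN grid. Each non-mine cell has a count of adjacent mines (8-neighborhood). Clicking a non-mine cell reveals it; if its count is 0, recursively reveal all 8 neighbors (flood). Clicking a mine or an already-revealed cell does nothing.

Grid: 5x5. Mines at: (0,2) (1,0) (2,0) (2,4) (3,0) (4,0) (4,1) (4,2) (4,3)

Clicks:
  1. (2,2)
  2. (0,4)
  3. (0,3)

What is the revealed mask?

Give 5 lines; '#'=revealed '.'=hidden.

Answer: ...##
.####
.###.
.###.
.....

Derivation:
Click 1 (2,2) count=0: revealed 9 new [(1,1) (1,2) (1,3) (2,1) (2,2) (2,3) (3,1) (3,2) (3,3)] -> total=9
Click 2 (0,4) count=0: revealed 3 new [(0,3) (0,4) (1,4)] -> total=12
Click 3 (0,3) count=1: revealed 0 new [(none)] -> total=12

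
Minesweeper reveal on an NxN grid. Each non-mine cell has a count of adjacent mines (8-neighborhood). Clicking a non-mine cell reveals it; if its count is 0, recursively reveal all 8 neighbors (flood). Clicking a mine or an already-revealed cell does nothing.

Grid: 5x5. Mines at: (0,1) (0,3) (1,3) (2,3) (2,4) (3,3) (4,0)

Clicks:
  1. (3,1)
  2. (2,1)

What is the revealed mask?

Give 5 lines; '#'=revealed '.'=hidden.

Click 1 (3,1) count=1: revealed 1 new [(3,1)] -> total=1
Click 2 (2,1) count=0: revealed 8 new [(1,0) (1,1) (1,2) (2,0) (2,1) (2,2) (3,0) (3,2)] -> total=9

Answer: .....
###..
###..
###..
.....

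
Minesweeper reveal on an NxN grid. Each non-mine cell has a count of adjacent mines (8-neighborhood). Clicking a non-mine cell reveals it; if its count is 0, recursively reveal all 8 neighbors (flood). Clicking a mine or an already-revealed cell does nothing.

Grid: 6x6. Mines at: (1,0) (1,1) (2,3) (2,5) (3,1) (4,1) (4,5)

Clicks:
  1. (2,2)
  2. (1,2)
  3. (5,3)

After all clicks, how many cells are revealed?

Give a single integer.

Click 1 (2,2) count=3: revealed 1 new [(2,2)] -> total=1
Click 2 (1,2) count=2: revealed 1 new [(1,2)] -> total=2
Click 3 (5,3) count=0: revealed 9 new [(3,2) (3,3) (3,4) (4,2) (4,3) (4,4) (5,2) (5,3) (5,4)] -> total=11

Answer: 11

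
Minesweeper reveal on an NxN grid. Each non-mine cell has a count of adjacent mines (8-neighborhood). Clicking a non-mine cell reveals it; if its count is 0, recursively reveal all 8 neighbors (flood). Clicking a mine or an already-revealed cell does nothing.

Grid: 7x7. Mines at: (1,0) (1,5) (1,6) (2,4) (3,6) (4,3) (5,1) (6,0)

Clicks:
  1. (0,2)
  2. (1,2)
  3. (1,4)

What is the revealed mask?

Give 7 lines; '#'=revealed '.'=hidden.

Click 1 (0,2) count=0: revealed 19 new [(0,1) (0,2) (0,3) (0,4) (1,1) (1,2) (1,3) (1,4) (2,0) (2,1) (2,2) (2,3) (3,0) (3,1) (3,2) (3,3) (4,0) (4,1) (4,2)] -> total=19
Click 2 (1,2) count=0: revealed 0 new [(none)] -> total=19
Click 3 (1,4) count=2: revealed 0 new [(none)] -> total=19

Answer: .####..
.####..
####...
####...
###....
.......
.......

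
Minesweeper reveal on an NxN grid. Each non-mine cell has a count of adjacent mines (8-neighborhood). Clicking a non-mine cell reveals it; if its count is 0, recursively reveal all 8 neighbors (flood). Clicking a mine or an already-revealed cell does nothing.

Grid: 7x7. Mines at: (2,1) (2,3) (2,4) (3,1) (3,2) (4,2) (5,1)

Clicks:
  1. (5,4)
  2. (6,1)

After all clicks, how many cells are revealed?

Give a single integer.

Click 1 (5,4) count=0: revealed 34 new [(0,0) (0,1) (0,2) (0,3) (0,4) (0,5) (0,6) (1,0) (1,1) (1,2) (1,3) (1,4) (1,5) (1,6) (2,5) (2,6) (3,3) (3,4) (3,5) (3,6) (4,3) (4,4) (4,5) (4,6) (5,2) (5,3) (5,4) (5,5) (5,6) (6,2) (6,3) (6,4) (6,5) (6,6)] -> total=34
Click 2 (6,1) count=1: revealed 1 new [(6,1)] -> total=35

Answer: 35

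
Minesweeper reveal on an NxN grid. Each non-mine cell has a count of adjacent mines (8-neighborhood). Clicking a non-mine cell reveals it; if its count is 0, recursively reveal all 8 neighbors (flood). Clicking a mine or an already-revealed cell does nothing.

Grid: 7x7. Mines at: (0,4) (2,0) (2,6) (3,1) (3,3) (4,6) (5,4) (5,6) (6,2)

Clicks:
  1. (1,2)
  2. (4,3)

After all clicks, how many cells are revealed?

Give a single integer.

Click 1 (1,2) count=0: revealed 11 new [(0,0) (0,1) (0,2) (0,3) (1,0) (1,1) (1,2) (1,3) (2,1) (2,2) (2,3)] -> total=11
Click 2 (4,3) count=2: revealed 1 new [(4,3)] -> total=12

Answer: 12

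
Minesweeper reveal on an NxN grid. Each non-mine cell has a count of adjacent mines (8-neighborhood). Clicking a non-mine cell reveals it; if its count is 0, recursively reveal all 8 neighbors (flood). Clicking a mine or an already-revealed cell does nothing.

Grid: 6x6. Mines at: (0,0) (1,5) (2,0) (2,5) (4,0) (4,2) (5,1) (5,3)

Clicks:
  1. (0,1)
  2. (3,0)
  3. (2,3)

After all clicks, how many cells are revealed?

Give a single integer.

Click 1 (0,1) count=1: revealed 1 new [(0,1)] -> total=1
Click 2 (3,0) count=2: revealed 1 new [(3,0)] -> total=2
Click 3 (2,3) count=0: revealed 15 new [(0,2) (0,3) (0,4) (1,1) (1,2) (1,3) (1,4) (2,1) (2,2) (2,3) (2,4) (3,1) (3,2) (3,3) (3,4)] -> total=17

Answer: 17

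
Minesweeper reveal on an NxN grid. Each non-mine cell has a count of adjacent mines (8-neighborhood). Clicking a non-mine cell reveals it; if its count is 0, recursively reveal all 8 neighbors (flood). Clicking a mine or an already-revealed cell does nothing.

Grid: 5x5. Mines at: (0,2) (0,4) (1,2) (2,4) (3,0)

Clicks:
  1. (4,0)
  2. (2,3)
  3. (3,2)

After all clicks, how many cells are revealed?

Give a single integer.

Click 1 (4,0) count=1: revealed 1 new [(4,0)] -> total=1
Click 2 (2,3) count=2: revealed 1 new [(2,3)] -> total=2
Click 3 (3,2) count=0: revealed 10 new [(2,1) (2,2) (3,1) (3,2) (3,3) (3,4) (4,1) (4,2) (4,3) (4,4)] -> total=12

Answer: 12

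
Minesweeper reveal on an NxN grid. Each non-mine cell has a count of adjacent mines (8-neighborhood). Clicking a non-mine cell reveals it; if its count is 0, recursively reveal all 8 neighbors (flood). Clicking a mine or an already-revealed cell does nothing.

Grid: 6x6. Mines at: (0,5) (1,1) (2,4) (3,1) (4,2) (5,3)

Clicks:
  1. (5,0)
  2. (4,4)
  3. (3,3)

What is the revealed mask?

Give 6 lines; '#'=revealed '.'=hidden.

Click 1 (5,0) count=0: revealed 4 new [(4,0) (4,1) (5,0) (5,1)] -> total=4
Click 2 (4,4) count=1: revealed 1 new [(4,4)] -> total=5
Click 3 (3,3) count=2: revealed 1 new [(3,3)] -> total=6

Answer: ......
......
......
...#..
##..#.
##....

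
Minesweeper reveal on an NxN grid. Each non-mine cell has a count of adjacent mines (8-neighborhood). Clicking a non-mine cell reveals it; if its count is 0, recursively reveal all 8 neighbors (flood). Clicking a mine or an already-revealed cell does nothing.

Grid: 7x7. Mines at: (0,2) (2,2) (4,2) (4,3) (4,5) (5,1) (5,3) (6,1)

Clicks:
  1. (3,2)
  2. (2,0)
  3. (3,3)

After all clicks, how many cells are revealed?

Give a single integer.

Answer: 12

Derivation:
Click 1 (3,2) count=3: revealed 1 new [(3,2)] -> total=1
Click 2 (2,0) count=0: revealed 10 new [(0,0) (0,1) (1,0) (1,1) (2,0) (2,1) (3,0) (3,1) (4,0) (4,1)] -> total=11
Click 3 (3,3) count=3: revealed 1 new [(3,3)] -> total=12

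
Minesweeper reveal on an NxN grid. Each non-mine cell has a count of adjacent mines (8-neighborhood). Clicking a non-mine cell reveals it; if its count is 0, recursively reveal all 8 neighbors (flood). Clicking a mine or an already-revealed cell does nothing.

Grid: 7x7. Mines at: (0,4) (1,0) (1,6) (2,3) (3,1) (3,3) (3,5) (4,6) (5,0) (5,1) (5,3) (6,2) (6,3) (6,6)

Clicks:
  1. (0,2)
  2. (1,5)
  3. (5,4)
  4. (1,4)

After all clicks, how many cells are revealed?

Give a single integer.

Answer: 9

Derivation:
Click 1 (0,2) count=0: revealed 6 new [(0,1) (0,2) (0,3) (1,1) (1,2) (1,3)] -> total=6
Click 2 (1,5) count=2: revealed 1 new [(1,5)] -> total=7
Click 3 (5,4) count=2: revealed 1 new [(5,4)] -> total=8
Click 4 (1,4) count=2: revealed 1 new [(1,4)] -> total=9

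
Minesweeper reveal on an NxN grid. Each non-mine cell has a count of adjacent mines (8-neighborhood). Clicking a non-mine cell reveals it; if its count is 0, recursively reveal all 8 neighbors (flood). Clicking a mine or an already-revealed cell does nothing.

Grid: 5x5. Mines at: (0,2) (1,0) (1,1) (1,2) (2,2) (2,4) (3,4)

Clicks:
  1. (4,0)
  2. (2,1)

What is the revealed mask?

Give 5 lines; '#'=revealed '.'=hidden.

Answer: .....
.....
##...
####.
####.

Derivation:
Click 1 (4,0) count=0: revealed 10 new [(2,0) (2,1) (3,0) (3,1) (3,2) (3,3) (4,0) (4,1) (4,2) (4,3)] -> total=10
Click 2 (2,1) count=4: revealed 0 new [(none)] -> total=10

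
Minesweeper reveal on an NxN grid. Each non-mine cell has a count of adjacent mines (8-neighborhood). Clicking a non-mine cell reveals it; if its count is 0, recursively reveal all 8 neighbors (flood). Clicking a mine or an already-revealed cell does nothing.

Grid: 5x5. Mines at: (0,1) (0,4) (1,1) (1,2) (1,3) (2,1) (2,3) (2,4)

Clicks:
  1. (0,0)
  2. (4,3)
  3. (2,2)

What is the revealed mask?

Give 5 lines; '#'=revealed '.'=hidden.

Click 1 (0,0) count=2: revealed 1 new [(0,0)] -> total=1
Click 2 (4,3) count=0: revealed 10 new [(3,0) (3,1) (3,2) (3,3) (3,4) (4,0) (4,1) (4,2) (4,3) (4,4)] -> total=11
Click 3 (2,2) count=5: revealed 1 new [(2,2)] -> total=12

Answer: #....
.....
..#..
#####
#####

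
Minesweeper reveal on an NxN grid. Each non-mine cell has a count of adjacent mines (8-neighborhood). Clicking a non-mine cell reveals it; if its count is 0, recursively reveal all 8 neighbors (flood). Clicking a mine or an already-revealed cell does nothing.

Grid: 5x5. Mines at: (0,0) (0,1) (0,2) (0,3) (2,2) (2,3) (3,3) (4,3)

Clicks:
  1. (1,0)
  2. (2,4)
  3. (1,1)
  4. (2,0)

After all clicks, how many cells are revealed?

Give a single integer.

Click 1 (1,0) count=2: revealed 1 new [(1,0)] -> total=1
Click 2 (2,4) count=2: revealed 1 new [(2,4)] -> total=2
Click 3 (1,1) count=4: revealed 1 new [(1,1)] -> total=3
Click 4 (2,0) count=0: revealed 8 new [(2,0) (2,1) (3,0) (3,1) (3,2) (4,0) (4,1) (4,2)] -> total=11

Answer: 11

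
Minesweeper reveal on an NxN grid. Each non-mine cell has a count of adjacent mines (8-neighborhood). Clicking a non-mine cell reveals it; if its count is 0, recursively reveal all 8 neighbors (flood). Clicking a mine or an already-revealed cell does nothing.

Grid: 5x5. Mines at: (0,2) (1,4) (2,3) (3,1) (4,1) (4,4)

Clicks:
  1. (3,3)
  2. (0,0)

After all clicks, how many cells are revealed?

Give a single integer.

Click 1 (3,3) count=2: revealed 1 new [(3,3)] -> total=1
Click 2 (0,0) count=0: revealed 6 new [(0,0) (0,1) (1,0) (1,1) (2,0) (2,1)] -> total=7

Answer: 7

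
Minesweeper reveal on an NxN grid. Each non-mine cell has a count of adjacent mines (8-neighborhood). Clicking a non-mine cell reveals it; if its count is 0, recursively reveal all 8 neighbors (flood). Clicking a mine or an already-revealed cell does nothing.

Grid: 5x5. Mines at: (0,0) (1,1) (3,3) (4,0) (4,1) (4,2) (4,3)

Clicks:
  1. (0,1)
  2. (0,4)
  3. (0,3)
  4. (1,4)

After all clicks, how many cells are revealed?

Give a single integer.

Answer: 10

Derivation:
Click 1 (0,1) count=2: revealed 1 new [(0,1)] -> total=1
Click 2 (0,4) count=0: revealed 9 new [(0,2) (0,3) (0,4) (1,2) (1,3) (1,4) (2,2) (2,3) (2,4)] -> total=10
Click 3 (0,3) count=0: revealed 0 new [(none)] -> total=10
Click 4 (1,4) count=0: revealed 0 new [(none)] -> total=10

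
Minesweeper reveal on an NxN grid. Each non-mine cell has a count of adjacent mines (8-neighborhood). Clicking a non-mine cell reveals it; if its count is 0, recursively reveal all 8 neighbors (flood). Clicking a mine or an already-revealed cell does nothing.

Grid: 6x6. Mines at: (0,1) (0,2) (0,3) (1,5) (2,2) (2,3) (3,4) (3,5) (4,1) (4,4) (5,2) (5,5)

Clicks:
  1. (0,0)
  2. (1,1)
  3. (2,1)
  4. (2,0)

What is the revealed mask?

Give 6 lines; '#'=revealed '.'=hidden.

Click 1 (0,0) count=1: revealed 1 new [(0,0)] -> total=1
Click 2 (1,1) count=3: revealed 1 new [(1,1)] -> total=2
Click 3 (2,1) count=1: revealed 1 new [(2,1)] -> total=3
Click 4 (2,0) count=0: revealed 4 new [(1,0) (2,0) (3,0) (3,1)] -> total=7

Answer: #.....
##....
##....
##....
......
......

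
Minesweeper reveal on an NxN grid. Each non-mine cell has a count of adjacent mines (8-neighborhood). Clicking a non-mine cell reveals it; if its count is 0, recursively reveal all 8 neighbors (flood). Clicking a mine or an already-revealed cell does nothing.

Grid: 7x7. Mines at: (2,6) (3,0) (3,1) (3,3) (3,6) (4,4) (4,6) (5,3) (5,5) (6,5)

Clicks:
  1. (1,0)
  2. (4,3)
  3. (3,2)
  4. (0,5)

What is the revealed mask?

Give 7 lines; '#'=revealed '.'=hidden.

Answer: #######
#######
######.
..#....
...#...
.......
.......

Derivation:
Click 1 (1,0) count=0: revealed 20 new [(0,0) (0,1) (0,2) (0,3) (0,4) (0,5) (0,6) (1,0) (1,1) (1,2) (1,3) (1,4) (1,5) (1,6) (2,0) (2,1) (2,2) (2,3) (2,4) (2,5)] -> total=20
Click 2 (4,3) count=3: revealed 1 new [(4,3)] -> total=21
Click 3 (3,2) count=2: revealed 1 new [(3,2)] -> total=22
Click 4 (0,5) count=0: revealed 0 new [(none)] -> total=22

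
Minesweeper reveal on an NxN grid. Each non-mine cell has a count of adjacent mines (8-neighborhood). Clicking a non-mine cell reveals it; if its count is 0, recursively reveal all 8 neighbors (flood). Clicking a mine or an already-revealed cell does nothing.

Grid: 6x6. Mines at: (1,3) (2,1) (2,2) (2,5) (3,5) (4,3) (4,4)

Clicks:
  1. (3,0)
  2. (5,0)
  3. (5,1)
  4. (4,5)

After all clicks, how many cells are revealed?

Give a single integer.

Click 1 (3,0) count=1: revealed 1 new [(3,0)] -> total=1
Click 2 (5,0) count=0: revealed 8 new [(3,1) (3,2) (4,0) (4,1) (4,2) (5,0) (5,1) (5,2)] -> total=9
Click 3 (5,1) count=0: revealed 0 new [(none)] -> total=9
Click 4 (4,5) count=2: revealed 1 new [(4,5)] -> total=10

Answer: 10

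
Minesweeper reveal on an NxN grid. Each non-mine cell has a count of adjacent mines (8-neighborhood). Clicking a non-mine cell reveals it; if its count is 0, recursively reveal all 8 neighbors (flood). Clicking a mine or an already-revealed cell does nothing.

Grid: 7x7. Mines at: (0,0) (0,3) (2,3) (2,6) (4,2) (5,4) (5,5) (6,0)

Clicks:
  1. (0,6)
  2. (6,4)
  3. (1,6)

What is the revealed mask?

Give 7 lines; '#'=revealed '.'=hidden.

Click 1 (0,6) count=0: revealed 6 new [(0,4) (0,5) (0,6) (1,4) (1,5) (1,6)] -> total=6
Click 2 (6,4) count=2: revealed 1 new [(6,4)] -> total=7
Click 3 (1,6) count=1: revealed 0 new [(none)] -> total=7

Answer: ....###
....###
.......
.......
.......
.......
....#..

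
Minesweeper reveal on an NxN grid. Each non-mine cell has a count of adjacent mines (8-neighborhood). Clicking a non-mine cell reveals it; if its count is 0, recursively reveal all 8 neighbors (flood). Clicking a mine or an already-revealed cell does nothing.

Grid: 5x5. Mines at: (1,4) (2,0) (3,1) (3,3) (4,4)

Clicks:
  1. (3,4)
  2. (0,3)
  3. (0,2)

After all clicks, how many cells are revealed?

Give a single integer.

Click 1 (3,4) count=2: revealed 1 new [(3,4)] -> total=1
Click 2 (0,3) count=1: revealed 1 new [(0,3)] -> total=2
Click 3 (0,2) count=0: revealed 10 new [(0,0) (0,1) (0,2) (1,0) (1,1) (1,2) (1,3) (2,1) (2,2) (2,3)] -> total=12

Answer: 12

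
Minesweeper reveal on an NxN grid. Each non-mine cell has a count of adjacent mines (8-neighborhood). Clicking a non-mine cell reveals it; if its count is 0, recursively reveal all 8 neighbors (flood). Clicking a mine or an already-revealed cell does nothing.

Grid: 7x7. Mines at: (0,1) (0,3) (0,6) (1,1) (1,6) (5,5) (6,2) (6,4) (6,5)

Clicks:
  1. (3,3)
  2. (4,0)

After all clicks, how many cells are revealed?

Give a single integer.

Click 1 (3,3) count=0: revealed 32 new [(1,2) (1,3) (1,4) (1,5) (2,0) (2,1) (2,2) (2,3) (2,4) (2,5) (2,6) (3,0) (3,1) (3,2) (3,3) (3,4) (3,5) (3,6) (4,0) (4,1) (4,2) (4,3) (4,4) (4,5) (4,6) (5,0) (5,1) (5,2) (5,3) (5,4) (6,0) (6,1)] -> total=32
Click 2 (4,0) count=0: revealed 0 new [(none)] -> total=32

Answer: 32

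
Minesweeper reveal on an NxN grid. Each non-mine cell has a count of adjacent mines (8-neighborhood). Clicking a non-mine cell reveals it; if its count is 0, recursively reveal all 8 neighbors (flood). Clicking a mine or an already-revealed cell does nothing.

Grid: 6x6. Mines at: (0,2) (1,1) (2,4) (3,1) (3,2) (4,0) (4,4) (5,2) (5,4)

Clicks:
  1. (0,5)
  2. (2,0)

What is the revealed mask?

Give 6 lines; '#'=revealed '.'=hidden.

Click 1 (0,5) count=0: revealed 6 new [(0,3) (0,4) (0,5) (1,3) (1,4) (1,5)] -> total=6
Click 2 (2,0) count=2: revealed 1 new [(2,0)] -> total=7

Answer: ...###
...###
#.....
......
......
......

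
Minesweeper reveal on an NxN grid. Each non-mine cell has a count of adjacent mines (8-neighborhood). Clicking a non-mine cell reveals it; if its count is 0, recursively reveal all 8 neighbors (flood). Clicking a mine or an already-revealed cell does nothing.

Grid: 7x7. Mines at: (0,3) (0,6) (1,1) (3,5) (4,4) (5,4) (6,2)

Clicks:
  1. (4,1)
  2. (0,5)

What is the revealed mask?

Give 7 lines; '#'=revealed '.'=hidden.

Answer: .....#.
..###..
#####..
#####..
####...
####...
##.....

Derivation:
Click 1 (4,1) count=0: revealed 23 new [(1,2) (1,3) (1,4) (2,0) (2,1) (2,2) (2,3) (2,4) (3,0) (3,1) (3,2) (3,3) (3,4) (4,0) (4,1) (4,2) (4,3) (5,0) (5,1) (5,2) (5,3) (6,0) (6,1)] -> total=23
Click 2 (0,5) count=1: revealed 1 new [(0,5)] -> total=24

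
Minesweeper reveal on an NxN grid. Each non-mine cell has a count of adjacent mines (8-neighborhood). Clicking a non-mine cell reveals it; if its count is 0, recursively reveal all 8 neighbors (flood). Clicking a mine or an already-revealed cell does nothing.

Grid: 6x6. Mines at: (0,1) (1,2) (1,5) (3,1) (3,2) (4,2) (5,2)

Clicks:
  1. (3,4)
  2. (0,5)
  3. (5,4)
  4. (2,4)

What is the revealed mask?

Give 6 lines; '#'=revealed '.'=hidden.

Answer: .....#
......
...###
...###
...###
...###

Derivation:
Click 1 (3,4) count=0: revealed 12 new [(2,3) (2,4) (2,5) (3,3) (3,4) (3,5) (4,3) (4,4) (4,5) (5,3) (5,4) (5,5)] -> total=12
Click 2 (0,5) count=1: revealed 1 new [(0,5)] -> total=13
Click 3 (5,4) count=0: revealed 0 new [(none)] -> total=13
Click 4 (2,4) count=1: revealed 0 new [(none)] -> total=13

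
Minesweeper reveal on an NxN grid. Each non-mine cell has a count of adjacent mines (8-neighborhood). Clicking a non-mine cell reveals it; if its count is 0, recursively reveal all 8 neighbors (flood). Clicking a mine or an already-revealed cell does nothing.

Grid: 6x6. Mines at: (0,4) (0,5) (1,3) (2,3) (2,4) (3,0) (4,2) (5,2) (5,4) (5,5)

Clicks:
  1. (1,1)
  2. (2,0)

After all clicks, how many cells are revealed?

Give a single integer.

Answer: 9

Derivation:
Click 1 (1,1) count=0: revealed 9 new [(0,0) (0,1) (0,2) (1,0) (1,1) (1,2) (2,0) (2,1) (2,2)] -> total=9
Click 2 (2,0) count=1: revealed 0 new [(none)] -> total=9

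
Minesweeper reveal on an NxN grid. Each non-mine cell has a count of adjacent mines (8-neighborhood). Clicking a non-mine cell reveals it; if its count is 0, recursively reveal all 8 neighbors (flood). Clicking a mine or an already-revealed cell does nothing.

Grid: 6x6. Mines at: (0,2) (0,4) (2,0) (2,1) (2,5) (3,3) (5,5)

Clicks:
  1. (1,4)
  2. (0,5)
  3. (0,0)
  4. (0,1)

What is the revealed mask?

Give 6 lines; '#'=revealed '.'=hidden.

Answer: ##...#
##..#.
......
......
......
......

Derivation:
Click 1 (1,4) count=2: revealed 1 new [(1,4)] -> total=1
Click 2 (0,5) count=1: revealed 1 new [(0,5)] -> total=2
Click 3 (0,0) count=0: revealed 4 new [(0,0) (0,1) (1,0) (1,1)] -> total=6
Click 4 (0,1) count=1: revealed 0 new [(none)] -> total=6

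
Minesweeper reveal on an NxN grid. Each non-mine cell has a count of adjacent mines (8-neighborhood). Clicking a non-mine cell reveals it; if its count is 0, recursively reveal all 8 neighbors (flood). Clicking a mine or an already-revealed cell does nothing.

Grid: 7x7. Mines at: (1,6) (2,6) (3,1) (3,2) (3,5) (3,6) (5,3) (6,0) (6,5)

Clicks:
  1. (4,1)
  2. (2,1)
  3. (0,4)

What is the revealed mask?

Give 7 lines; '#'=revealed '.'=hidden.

Click 1 (4,1) count=2: revealed 1 new [(4,1)] -> total=1
Click 2 (2,1) count=2: revealed 1 new [(2,1)] -> total=2
Click 3 (0,4) count=0: revealed 17 new [(0,0) (0,1) (0,2) (0,3) (0,4) (0,5) (1,0) (1,1) (1,2) (1,3) (1,4) (1,5) (2,0) (2,2) (2,3) (2,4) (2,5)] -> total=19

Answer: ######.
######.
######.
.......
.#.....
.......
.......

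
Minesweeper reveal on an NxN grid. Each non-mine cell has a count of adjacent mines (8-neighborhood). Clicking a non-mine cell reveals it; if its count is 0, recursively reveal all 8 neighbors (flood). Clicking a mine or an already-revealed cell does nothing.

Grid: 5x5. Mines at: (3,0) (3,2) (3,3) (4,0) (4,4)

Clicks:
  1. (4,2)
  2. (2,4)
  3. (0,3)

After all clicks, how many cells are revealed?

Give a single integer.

Answer: 16

Derivation:
Click 1 (4,2) count=2: revealed 1 new [(4,2)] -> total=1
Click 2 (2,4) count=1: revealed 1 new [(2,4)] -> total=2
Click 3 (0,3) count=0: revealed 14 new [(0,0) (0,1) (0,2) (0,3) (0,4) (1,0) (1,1) (1,2) (1,3) (1,4) (2,0) (2,1) (2,2) (2,3)] -> total=16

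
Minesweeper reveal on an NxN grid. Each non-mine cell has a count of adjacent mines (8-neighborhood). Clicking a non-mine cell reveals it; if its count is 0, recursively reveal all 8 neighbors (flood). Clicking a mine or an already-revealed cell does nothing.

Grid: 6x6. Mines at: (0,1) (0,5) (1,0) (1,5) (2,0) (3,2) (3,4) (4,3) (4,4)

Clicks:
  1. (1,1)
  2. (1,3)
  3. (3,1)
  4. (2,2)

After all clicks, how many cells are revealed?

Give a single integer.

Answer: 11

Derivation:
Click 1 (1,1) count=3: revealed 1 new [(1,1)] -> total=1
Click 2 (1,3) count=0: revealed 9 new [(0,2) (0,3) (0,4) (1,2) (1,3) (1,4) (2,2) (2,3) (2,4)] -> total=10
Click 3 (3,1) count=2: revealed 1 new [(3,1)] -> total=11
Click 4 (2,2) count=1: revealed 0 new [(none)] -> total=11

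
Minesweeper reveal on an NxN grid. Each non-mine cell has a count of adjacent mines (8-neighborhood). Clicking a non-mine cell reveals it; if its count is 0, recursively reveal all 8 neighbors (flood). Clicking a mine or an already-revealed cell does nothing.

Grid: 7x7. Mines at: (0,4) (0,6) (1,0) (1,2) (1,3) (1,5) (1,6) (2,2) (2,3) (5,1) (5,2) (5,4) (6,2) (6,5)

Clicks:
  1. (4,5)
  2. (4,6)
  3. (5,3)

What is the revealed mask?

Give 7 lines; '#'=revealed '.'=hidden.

Click 1 (4,5) count=1: revealed 1 new [(4,5)] -> total=1
Click 2 (4,6) count=0: revealed 10 new [(2,4) (2,5) (2,6) (3,4) (3,5) (3,6) (4,4) (4,6) (5,5) (5,6)] -> total=11
Click 3 (5,3) count=3: revealed 1 new [(5,3)] -> total=12

Answer: .......
.......
....###
....###
....###
...#.##
.......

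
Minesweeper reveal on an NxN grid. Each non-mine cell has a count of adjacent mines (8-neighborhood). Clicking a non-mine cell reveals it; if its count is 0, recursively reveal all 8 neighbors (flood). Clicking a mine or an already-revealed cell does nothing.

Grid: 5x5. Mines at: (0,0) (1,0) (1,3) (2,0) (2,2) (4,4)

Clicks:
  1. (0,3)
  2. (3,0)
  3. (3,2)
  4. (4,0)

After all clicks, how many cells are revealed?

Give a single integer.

Click 1 (0,3) count=1: revealed 1 new [(0,3)] -> total=1
Click 2 (3,0) count=1: revealed 1 new [(3,0)] -> total=2
Click 3 (3,2) count=1: revealed 1 new [(3,2)] -> total=3
Click 4 (4,0) count=0: revealed 6 new [(3,1) (3,3) (4,0) (4,1) (4,2) (4,3)] -> total=9

Answer: 9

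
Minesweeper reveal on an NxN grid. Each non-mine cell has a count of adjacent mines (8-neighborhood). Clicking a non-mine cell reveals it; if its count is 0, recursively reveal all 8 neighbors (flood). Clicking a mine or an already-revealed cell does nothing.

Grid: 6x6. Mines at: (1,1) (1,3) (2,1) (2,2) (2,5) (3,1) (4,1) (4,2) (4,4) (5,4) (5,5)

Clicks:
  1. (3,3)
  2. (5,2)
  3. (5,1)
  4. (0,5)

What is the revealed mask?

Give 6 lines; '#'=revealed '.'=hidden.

Click 1 (3,3) count=3: revealed 1 new [(3,3)] -> total=1
Click 2 (5,2) count=2: revealed 1 new [(5,2)] -> total=2
Click 3 (5,1) count=2: revealed 1 new [(5,1)] -> total=3
Click 4 (0,5) count=0: revealed 4 new [(0,4) (0,5) (1,4) (1,5)] -> total=7

Answer: ....##
....##
......
...#..
......
.##...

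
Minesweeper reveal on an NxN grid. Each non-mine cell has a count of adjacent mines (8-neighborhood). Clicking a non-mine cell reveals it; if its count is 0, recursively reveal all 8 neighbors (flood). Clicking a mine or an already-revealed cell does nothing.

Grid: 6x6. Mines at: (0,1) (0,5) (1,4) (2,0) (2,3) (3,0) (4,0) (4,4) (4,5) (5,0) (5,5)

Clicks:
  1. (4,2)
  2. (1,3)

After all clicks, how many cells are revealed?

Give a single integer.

Answer: 10

Derivation:
Click 1 (4,2) count=0: revealed 9 new [(3,1) (3,2) (3,3) (4,1) (4,2) (4,3) (5,1) (5,2) (5,3)] -> total=9
Click 2 (1,3) count=2: revealed 1 new [(1,3)] -> total=10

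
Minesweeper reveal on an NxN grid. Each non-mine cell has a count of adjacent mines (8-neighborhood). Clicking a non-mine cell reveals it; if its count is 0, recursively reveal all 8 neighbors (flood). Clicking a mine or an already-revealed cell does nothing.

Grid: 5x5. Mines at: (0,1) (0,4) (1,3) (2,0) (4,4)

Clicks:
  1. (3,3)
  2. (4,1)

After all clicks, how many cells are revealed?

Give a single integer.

Answer: 11

Derivation:
Click 1 (3,3) count=1: revealed 1 new [(3,3)] -> total=1
Click 2 (4,1) count=0: revealed 10 new [(2,1) (2,2) (2,3) (3,0) (3,1) (3,2) (4,0) (4,1) (4,2) (4,3)] -> total=11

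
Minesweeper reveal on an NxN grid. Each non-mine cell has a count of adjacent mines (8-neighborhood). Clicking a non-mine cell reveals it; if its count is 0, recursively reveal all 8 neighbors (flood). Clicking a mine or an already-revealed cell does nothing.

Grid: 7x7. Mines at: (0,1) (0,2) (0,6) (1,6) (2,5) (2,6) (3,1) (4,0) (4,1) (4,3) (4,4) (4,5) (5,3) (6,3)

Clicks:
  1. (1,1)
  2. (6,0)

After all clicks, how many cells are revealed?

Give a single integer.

Answer: 7

Derivation:
Click 1 (1,1) count=2: revealed 1 new [(1,1)] -> total=1
Click 2 (6,0) count=0: revealed 6 new [(5,0) (5,1) (5,2) (6,0) (6,1) (6,2)] -> total=7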